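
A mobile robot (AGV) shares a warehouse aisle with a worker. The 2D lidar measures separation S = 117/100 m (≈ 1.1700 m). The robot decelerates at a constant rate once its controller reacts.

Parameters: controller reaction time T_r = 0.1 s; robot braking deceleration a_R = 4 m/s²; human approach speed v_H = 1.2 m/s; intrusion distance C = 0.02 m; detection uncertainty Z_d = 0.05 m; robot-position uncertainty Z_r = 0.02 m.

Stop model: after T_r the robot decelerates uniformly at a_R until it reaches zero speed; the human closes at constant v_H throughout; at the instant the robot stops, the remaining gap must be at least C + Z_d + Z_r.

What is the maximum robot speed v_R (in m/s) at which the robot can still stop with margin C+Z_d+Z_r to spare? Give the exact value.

at the boundary: (1/8)·v² + (2/5)·v + (-24/25) = 0
  disc = (2/5)² − 4·(1/8)·(-24/25) = 16/25 ; √disc = 4/5
  v_R = (−(2/5) + 4/5) / (2·(1/8)) = 8/5 m/s
check:
T_s = v_R/a_R = (8/5)/4 = 0.4000 s
robot in T_r: 1.6000·0.1000 = 0.1600 m
robot covers 1.6000·0.4000 − ½·4.0000·0.4000² = 0.3200 m while stopping
human over T_r+T_s: 1.2000·(0.1000+0.4000) = 0.6000 m
margins: 0.0200+0.0500+0.0200 = 0.0900 m
sum ≈ 0.1600+0.3200+0.6000+0.0900 ≈ 1.1700 m = S ✓

v_R_max = 8/5 m/s = 1.6000 m/s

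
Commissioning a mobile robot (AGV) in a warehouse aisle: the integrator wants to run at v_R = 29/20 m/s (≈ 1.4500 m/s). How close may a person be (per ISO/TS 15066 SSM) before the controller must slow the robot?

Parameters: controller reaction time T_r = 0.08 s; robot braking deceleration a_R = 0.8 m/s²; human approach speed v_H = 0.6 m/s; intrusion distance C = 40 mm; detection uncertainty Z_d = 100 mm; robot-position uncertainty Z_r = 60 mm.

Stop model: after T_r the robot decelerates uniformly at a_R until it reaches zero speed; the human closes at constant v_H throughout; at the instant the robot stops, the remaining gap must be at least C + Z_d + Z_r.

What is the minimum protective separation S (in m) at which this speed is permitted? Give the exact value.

S_min = 44249/16000 m = 2.7656 m

braking lasts T_s = (29/20)/(4/5) = 1.8125 s
robot covers v_R·T_r = 1.4500·0.0800 = 0.1160 m before braking
robot under decel: 1.4500²/(2·0.8000) = 1.3141 m
human closes 0.6000·1.8925 = 1.1355 m
C+Z_d+Z_r = 0.0400+0.1000+0.0600 = 0.2000 m
S_min ≈ 0.1160+1.3141+1.1355+0.2000  ⇒  S_min = 44249/16000 m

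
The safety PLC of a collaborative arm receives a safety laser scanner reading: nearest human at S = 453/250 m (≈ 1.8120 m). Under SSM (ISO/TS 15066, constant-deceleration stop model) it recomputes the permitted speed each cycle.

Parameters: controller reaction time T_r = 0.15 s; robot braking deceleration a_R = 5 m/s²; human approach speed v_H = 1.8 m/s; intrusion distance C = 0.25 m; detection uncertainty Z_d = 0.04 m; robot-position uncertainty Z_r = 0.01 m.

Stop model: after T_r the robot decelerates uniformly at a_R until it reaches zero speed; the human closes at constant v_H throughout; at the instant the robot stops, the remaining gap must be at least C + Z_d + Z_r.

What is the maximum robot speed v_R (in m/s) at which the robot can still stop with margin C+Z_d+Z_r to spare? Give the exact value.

v_R_max = 9/5 m/s = 1.8000 m/s

collect terms ⇒ (1/10)·v_R² + (51/100)·v_R + (-621/500) = 0
  disc = (51/100)² − 4·(1/10)·(-621/500) = 7569/10000 ; √disc = 87/100
  v_R = (−(51/100) + 87/100) / (2·(1/10)) = 9/5 m/s
check:
T_s = v_R/a_R = (9/5)/5 = 0.3600 s
robot covers v_R·T_r = 1.8000·0.1500 = 0.2700 m before braking
robot under decel: 1.8000²/(2·5.0000) = 0.3240 m
human over T_r+T_s: 1.8000·(0.1500+0.3600) = 0.9180 m
C+Z_d+Z_r = 0.2500+0.0400+0.0100 = 0.3000 m
sum ≈ 0.2700+0.3240+0.9180+0.3000 ≈ 1.8120 m = S ✓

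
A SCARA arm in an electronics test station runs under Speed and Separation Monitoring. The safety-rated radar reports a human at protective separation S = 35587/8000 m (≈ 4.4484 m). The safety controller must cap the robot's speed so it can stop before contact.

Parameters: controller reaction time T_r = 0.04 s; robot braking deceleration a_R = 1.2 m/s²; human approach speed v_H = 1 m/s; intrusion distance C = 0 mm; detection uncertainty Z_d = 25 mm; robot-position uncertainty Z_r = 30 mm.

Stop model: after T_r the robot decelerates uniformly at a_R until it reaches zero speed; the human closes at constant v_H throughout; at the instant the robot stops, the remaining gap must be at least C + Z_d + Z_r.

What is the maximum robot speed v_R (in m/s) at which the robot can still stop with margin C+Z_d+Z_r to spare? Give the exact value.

v_R_max = 47/20 m/s = 2.3500 m/s

at the boundary: (5/12)·v² + (131/150)·v + (-34827/8000) = 0
  disc = (131/150)² − 4·(5/12)·(-34827/8000) = 2886601/360000 ; √disc = 1699/600
  v_R = (−(131/150) + 1699/600) / (2·(5/12)) = 47/20 m/s
check:
braking lasts T_s = (47/20)/(6/5) = 1.9583 s
robot in T_r: 2.3500·0.0400 = 0.0940 m
robot under decel: 2.3500²/(2·1.2000) = 2.3010 m
person approaches 1.0000·(0.0400+1.9583) = 1.9983 m
residual clearance needed = 0.0000+0.0250+0.0300 = 0.0550 m
sum ≈ 0.0940+2.3010+1.9983+0.0550 ≈ 4.4484 m = S ✓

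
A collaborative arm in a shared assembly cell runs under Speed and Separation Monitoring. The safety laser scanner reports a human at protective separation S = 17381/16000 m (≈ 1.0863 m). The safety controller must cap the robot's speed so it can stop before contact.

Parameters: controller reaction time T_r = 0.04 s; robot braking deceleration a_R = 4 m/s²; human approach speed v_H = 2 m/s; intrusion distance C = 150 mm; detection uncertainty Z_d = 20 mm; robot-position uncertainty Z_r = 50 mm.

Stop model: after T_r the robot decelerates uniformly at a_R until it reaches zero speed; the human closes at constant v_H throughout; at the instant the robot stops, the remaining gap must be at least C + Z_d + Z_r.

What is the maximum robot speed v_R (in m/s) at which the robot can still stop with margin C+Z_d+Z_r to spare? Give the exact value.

collect terms ⇒ (1/8)·v_R² + (27/50)·v_R + (-12581/16000) = 0
  disc = (27/50)² − 4·(1/8)·(-12581/16000) = 109561/160000 ; √disc = 331/400
  v_R = (−(27/50) + 331/400) / (2·(1/8)) = 23/20 m/s
check:
braking lasts T_s = (23/20)/4 = 0.2875 s
robot in T_r: 1.1500·0.0400 = 0.0460 m
robot under decel: 1.1500²/(2·4.0000) = 0.1653 m
human over T_r+T_s: 2.0000·(0.0400+0.2875) = 0.6550 m
C+Z_d+Z_r = 0.1500+0.0200+0.0500 = 0.2200 m
sum ≈ 0.0460+0.1653+0.6550+0.2200 ≈ 1.0863 m = S ✓

v_R_max = 23/20 m/s = 1.1500 m/s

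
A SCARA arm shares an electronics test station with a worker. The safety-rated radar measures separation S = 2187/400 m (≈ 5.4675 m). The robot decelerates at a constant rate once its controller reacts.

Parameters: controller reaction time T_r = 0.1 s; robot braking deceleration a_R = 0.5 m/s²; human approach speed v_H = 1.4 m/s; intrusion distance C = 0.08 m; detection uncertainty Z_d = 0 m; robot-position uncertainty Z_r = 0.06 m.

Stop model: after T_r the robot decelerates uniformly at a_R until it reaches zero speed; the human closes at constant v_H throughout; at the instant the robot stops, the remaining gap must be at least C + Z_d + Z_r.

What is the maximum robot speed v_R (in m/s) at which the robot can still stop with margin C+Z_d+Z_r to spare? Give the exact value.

v_R_max = 5/4 m/s = 1.2500 m/s

collect terms ⇒ (1)·v_R² + (29/10)·v_R + (-83/16) = 0
  disc = (29/10)² − 4·(1)·(-83/16) = 729/25 ; √disc = 27/5
  v_R = (−(29/10) + 27/5) / (2·(1)) = 5/4 m/s
check:
braking lasts T_s = (5/4)/(1/2) = 2.5000 s
reaction-phase robot travel = 1.2500·0.1000 = 0.1250 m
braking distance = 1.2500²/(2·0.5000) = 1.5625 m
person approaches 1.4000·(0.1000+2.5000) = 3.6400 m
margins: 0.0800+0.0000+0.0600 = 0.1400 m
sum ≈ 0.1250+1.5625+3.6400+0.1400 ≈ 5.4675 m = S ✓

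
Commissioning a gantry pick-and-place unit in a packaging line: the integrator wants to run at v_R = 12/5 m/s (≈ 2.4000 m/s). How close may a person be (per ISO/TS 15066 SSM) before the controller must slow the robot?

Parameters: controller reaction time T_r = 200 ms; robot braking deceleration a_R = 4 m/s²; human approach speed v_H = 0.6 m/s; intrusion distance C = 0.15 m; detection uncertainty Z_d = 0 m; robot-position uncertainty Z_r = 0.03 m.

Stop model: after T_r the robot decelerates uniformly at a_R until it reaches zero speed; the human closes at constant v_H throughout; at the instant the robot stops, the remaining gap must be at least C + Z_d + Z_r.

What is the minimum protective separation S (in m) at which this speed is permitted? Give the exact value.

T_s = v_R/a_R = (12/5)/4 = 0.6000 s
reaction-phase robot travel = 2.4000·0.2000 = 0.4800 m
robot under decel: 2.4000²/(2·4.0000) = 0.7200 m
person approaches 0.6000·(0.2000+0.6000) = 0.4800 m
C+Z_d+Z_r = 0.1500+0.0000+0.0300 = 0.1800 m
S_min ≈ 0.4800+0.7200+0.4800+0.1800  ⇒  S_min = 93/50 m

S_min = 93/50 m = 1.8600 m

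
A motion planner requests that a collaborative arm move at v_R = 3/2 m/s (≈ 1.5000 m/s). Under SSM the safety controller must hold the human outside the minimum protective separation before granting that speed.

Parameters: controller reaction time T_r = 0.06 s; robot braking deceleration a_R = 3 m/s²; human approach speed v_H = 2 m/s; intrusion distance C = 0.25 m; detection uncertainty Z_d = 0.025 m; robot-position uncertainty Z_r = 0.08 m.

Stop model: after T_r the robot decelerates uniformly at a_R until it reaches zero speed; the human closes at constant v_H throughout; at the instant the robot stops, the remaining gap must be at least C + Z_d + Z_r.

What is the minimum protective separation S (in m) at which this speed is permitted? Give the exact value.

braking lasts T_s = (3/2)/3 = 0.5000 s
robot in T_r: 1.5000·0.0600 = 0.0900 m
braking distance = 1.5000²/(2·3.0000) = 0.3750 m
person approaches 2.0000·(0.0600+0.5000) = 1.1200 m
C+Z_d+Z_r = 0.2500+0.0250+0.0800 = 0.3550 m
S_min ≈ 0.0900+0.3750+1.1200+0.3550  ⇒  S_min = 97/50 m

S_min = 97/50 m = 1.9400 m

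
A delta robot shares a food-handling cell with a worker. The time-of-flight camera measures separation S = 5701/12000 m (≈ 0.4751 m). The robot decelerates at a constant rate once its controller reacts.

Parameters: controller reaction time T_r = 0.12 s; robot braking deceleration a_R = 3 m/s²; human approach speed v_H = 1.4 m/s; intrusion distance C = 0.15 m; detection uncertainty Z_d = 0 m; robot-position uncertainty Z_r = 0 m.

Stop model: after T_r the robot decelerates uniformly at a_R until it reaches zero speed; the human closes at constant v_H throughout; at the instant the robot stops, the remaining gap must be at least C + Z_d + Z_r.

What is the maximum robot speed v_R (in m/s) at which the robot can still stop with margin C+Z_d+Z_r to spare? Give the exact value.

collect terms ⇒ (1/6)·v_R² + (44/75)·v_R + (-377/2400) = 0
  disc = (44/75)² − 4·(1/6)·(-377/2400) = 4489/10000 ; √disc = 67/100
  v_R = (−(44/75) + 67/100) / (2·(1/6)) = 1/4 m/s
check:
stop time T_s = (1/4)/3 = 0.0833 s
robot in T_r: 0.2500·0.1200 = 0.0300 m
robot covers 0.2500·0.0833 − ½·3.0000·0.0833² = 0.0104 m while stopping
person approaches 1.4000·(0.1200+0.0833) = 0.2847 m
margins: 0.1500+0.0000+0.0000 = 0.1500 m
sum ≈ 0.0300+0.0104+0.2847+0.1500 ≈ 0.4751 m = S ✓

v_R_max = 1/4 m/s = 0.2500 m/s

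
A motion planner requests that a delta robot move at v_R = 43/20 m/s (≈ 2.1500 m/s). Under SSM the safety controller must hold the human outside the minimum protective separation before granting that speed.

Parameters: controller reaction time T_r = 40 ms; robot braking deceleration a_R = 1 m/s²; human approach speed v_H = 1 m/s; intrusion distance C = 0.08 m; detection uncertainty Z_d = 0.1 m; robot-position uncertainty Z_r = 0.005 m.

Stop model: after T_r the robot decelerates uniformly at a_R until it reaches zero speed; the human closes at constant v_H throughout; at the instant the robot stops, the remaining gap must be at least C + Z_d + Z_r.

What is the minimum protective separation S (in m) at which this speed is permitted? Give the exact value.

S_min = 19089/4000 m = 4.7722 m

T_s = v_R/a_R = (43/20)/1 = 2.1500 s
robot covers v_R·T_r = 2.1500·0.0400 = 0.0860 m before braking
robot covers 2.1500·2.1500 − ½·1.0000·2.1500² = 2.3112 m while stopping
human closes 1.0000·2.1900 = 2.1900 m
C+Z_d+Z_r = 0.0800+0.1000+0.0050 = 0.1850 m
S_min ≈ 0.0860+2.3112+2.1900+0.1850  ⇒  S_min = 19089/4000 m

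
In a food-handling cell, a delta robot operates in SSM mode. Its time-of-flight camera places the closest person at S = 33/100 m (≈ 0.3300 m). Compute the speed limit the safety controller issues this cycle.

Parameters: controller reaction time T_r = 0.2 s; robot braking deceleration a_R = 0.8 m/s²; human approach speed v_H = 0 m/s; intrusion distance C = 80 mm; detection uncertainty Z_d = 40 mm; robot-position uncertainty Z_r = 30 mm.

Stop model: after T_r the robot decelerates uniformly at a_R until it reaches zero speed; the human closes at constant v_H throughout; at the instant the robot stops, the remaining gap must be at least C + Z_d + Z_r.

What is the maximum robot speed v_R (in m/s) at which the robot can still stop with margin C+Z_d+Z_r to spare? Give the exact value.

at the boundary: (5/8)·v² + (1/5)·v + (-9/50) = 0
  disc = (1/5)² − 4·(5/8)·(-9/50) = 49/100 ; √disc = 7/10
  v_R = (−(1/5) + 7/10) / (2·(5/8)) = 2/5 m/s
check:
stop time T_s = (2/5)/(4/5) = 0.5000 s
robot covers v_R·T_r = 0.4000·0.2000 = 0.0800 m before braking
robot covers 0.4000·0.5000 − ½·0.8000·0.5000² = 0.1000 m while stopping
person approaches 0.0000·(0.2000+0.5000) = 0.0000 m
C+Z_d+Z_r = 0.0800+0.0400+0.0300 = 0.1500 m
sum ≈ 0.0800+0.1000+0.0000+0.1500 ≈ 0.3300 m = S ✓

v_R_max = 2/5 m/s = 0.4000 m/s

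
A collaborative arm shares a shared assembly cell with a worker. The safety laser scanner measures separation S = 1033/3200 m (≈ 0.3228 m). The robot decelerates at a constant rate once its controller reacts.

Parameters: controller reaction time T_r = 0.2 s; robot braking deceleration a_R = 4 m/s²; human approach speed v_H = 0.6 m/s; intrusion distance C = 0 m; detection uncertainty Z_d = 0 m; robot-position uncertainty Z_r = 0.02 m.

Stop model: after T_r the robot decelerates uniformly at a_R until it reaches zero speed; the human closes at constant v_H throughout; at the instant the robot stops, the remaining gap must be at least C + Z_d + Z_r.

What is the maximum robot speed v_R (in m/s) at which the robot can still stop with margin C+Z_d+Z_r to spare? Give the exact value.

v_R_max = 9/20 m/s = 0.4500 m/s

collect terms ⇒ (1/8)·v_R² + (7/20)·v_R + (-117/640) = 0
  disc = (7/20)² − 4·(1/8)·(-117/640) = 1369/6400 ; √disc = 37/80
  v_R = (−(7/20) + 37/80) / (2·(1/8)) = 9/20 m/s
check:
braking lasts T_s = (9/20)/4 = 0.1125 s
robot in T_r: 0.4500·0.2000 = 0.0900 m
braking distance = 0.4500²/(2·4.0000) = 0.0253 m
person approaches 0.6000·(0.2000+0.1125) = 0.1875 m
C+Z_d+Z_r = 0.0000+0.0000+0.0200 = 0.0200 m
sum ≈ 0.0900+0.0253+0.1875+0.0200 ≈ 0.3228 m = S ✓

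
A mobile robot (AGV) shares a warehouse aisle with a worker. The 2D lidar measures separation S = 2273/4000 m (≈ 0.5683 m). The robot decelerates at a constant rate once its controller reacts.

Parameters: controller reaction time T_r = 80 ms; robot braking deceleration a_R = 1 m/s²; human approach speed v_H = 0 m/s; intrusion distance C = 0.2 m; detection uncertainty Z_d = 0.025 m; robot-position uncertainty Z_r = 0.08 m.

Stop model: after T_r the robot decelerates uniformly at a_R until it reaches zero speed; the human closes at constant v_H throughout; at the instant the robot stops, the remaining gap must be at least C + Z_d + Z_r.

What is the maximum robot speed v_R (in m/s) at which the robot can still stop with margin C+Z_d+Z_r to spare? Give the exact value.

v_R_max = 13/20 m/s = 0.6500 m/s

quadratic (1/2)·v² + (2/25)·v + (-1053/4000) = 0
  disc = (2/25)² − 4·(1/2)·(-1053/4000) = 5329/10000 ; √disc = 73/100
  v_R = (−(2/25) + 73/100) / (2·(1/2)) = 13/20 m/s
check:
braking lasts T_s = (13/20)/1 = 0.6500 s
robot in T_r: 0.6500·0.0800 = 0.0520 m
robot covers 0.6500·0.6500 − ½·1.0000·0.6500² = 0.2112 m while stopping
human over T_r+T_s: 0.0000·(0.0800+0.6500) = 0.0000 m
margins: 0.2000+0.0250+0.0800 = 0.3050 m
sum ≈ 0.0520+0.2112+0.0000+0.3050 ≈ 0.5683 m = S ✓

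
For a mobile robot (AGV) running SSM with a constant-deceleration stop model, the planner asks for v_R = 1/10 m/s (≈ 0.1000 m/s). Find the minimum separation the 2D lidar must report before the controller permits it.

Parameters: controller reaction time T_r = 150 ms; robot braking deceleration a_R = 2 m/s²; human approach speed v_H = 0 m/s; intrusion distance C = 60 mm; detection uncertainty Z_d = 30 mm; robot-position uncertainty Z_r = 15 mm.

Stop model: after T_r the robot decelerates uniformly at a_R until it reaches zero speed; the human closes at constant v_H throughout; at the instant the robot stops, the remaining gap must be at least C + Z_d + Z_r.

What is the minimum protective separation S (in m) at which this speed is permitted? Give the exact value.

braking lasts T_s = (1/10)/2 = 0.0500 s
reaction-phase robot travel = 0.1000·0.1500 = 0.0150 m
robot covers 0.1000·0.0500 − ½·2.0000·0.0500² = 0.0025 m while stopping
human closes 0.0000·0.2000 = 0.0000 m
C+Z_d+Z_r = 0.0600+0.0300+0.0150 = 0.1050 m
S_min ≈ 0.0150+0.0025+0.0000+0.1050  ⇒  S_min = 49/400 m

S_min = 49/400 m = 0.1225 m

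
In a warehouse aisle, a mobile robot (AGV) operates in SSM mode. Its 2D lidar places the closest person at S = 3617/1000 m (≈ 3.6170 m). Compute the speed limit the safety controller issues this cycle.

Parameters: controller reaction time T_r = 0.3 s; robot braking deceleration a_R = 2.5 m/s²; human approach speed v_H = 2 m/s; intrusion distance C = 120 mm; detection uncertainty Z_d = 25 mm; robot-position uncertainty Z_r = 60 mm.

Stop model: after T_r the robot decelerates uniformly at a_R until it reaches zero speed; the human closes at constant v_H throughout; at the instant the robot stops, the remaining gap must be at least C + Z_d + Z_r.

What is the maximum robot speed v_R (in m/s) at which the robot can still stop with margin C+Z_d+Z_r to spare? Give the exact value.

at the boundary: (1/5)·v² + (11/10)·v + (-703/250) = 0
  disc = (11/10)² − 4·(1/5)·(-703/250) = 8649/2500 ; √disc = 93/50
  v_R = (−(11/10) + 93/50) / (2·(1/5)) = 19/10 m/s
check:
T_s = v_R/a_R = (19/10)/(5/2) = 0.7600 s
robot covers v_R·T_r = 1.9000·0.3000 = 0.5700 m before braking
robot covers 1.9000·0.7600 − ½·2.5000·0.7600² = 0.7220 m while stopping
human over T_r+T_s: 2.0000·(0.3000+0.7600) = 2.1200 m
C+Z_d+Z_r = 0.1200+0.0250+0.0600 = 0.2050 m
sum ≈ 0.5700+0.7220+2.1200+0.2050 ≈ 3.6170 m = S ✓

v_R_max = 19/10 m/s = 1.9000 m/s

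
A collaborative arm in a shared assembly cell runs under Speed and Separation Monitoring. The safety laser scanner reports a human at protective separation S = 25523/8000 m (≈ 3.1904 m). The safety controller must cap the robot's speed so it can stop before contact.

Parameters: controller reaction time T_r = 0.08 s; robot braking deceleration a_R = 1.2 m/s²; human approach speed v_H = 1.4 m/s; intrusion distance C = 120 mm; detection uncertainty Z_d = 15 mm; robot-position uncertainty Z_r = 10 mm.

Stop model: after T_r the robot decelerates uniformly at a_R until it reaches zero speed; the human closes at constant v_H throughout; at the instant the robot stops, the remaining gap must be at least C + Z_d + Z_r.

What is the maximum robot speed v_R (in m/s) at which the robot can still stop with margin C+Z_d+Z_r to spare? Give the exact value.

v_R_max = 31/20 m/s = 1.5500 m/s

collect terms ⇒ (5/12)·v_R² + (187/150)·v_R + (-23467/8000) = 0
  disc = (187/150)² − 4·(5/12)·(-23467/8000) = 2319529/360000 ; √disc = 1523/600
  v_R = (−(187/150) + 1523/600) / (2·(5/12)) = 31/20 m/s
check:
stop time T_s = (31/20)/(6/5) = 1.2917 s
reaction-phase robot travel = 1.5500·0.0800 = 0.1240 m
robot covers 1.5500·1.2917 − ½·1.2000·1.2917² = 1.0010 m while stopping
human closes 1.4000·1.3717 = 1.9203 m
residual clearance needed = 0.1200+0.0150+0.0100 = 0.1450 m
sum ≈ 0.1240+1.0010+1.9203+0.1450 ≈ 3.1904 m = S ✓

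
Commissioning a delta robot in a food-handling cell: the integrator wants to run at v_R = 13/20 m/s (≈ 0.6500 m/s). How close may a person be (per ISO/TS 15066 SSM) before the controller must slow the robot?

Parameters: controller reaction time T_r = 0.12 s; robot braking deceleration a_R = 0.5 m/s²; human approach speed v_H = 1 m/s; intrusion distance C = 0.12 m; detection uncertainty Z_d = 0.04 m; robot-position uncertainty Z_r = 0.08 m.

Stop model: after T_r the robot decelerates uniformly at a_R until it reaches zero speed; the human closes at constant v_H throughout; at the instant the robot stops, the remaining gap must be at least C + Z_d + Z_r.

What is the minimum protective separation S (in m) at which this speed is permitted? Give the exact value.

braking lasts T_s = (13/20)/(1/2) = 1.3000 s
robot in T_r: 0.6500·0.1200 = 0.0780 m
robot covers 0.6500·1.3000 − ½·0.5000·1.3000² = 0.4225 m while stopping
person approaches 1.0000·(0.1200+1.3000) = 1.4200 m
margins: 0.1200+0.0400+0.0800 = 0.2400 m
S_min ≈ 0.0780+0.4225+1.4200+0.2400  ⇒  S_min = 4321/2000 m

S_min = 4321/2000 m = 2.1605 m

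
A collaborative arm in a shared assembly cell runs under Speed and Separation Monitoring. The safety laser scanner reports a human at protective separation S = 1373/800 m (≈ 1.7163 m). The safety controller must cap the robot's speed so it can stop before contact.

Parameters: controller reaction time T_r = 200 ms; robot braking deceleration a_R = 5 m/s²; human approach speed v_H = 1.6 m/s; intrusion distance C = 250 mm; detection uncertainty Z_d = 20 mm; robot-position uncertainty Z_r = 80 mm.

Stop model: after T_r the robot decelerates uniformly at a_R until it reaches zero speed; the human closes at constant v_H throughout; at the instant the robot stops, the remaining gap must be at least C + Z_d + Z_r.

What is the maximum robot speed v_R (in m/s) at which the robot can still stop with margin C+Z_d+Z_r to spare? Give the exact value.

quadratic (1/10)·v² + (13/25)·v + (-837/800) = 0
  disc = (13/25)² − 4·(1/10)·(-837/800) = 6889/10000 ; √disc = 83/100
  v_R = (−(13/25) + 83/100) / (2·(1/10)) = 31/20 m/s
check:
T_s = v_R/a_R = (31/20)/5 = 0.3100 s
robot in T_r: 1.5500·0.2000 = 0.3100 m
robot covers 1.5500·0.3100 − ½·5.0000·0.3100² = 0.2402 m while stopping
person approaches 1.6000·(0.2000+0.3100) = 0.8160 m
residual clearance needed = 0.2500+0.0200+0.0800 = 0.3500 m
sum ≈ 0.3100+0.2402+0.8160+0.3500 ≈ 1.7163 m = S ✓

v_R_max = 31/20 m/s = 1.5500 m/s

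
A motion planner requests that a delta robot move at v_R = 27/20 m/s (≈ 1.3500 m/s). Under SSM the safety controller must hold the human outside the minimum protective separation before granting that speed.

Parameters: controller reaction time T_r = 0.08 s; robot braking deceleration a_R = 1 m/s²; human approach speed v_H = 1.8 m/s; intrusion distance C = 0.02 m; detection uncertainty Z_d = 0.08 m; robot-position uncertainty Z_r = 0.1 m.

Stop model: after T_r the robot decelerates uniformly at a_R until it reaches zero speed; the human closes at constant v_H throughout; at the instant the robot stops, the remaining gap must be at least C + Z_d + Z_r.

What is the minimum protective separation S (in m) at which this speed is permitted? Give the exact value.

S_min = 15173/4000 m = 3.7933 m

stop time T_s = (27/20)/1 = 1.3500 s
robot covers v_R·T_r = 1.3500·0.0800 = 0.1080 m before braking
robot under decel: 1.3500²/(2·1.0000) = 0.9113 m
human closes 1.8000·1.4300 = 2.5740 m
C+Z_d+Z_r = 0.0200+0.0800+0.1000 = 0.2000 m
S_min ≈ 0.1080+0.9113+2.5740+0.2000  ⇒  S_min = 15173/4000 m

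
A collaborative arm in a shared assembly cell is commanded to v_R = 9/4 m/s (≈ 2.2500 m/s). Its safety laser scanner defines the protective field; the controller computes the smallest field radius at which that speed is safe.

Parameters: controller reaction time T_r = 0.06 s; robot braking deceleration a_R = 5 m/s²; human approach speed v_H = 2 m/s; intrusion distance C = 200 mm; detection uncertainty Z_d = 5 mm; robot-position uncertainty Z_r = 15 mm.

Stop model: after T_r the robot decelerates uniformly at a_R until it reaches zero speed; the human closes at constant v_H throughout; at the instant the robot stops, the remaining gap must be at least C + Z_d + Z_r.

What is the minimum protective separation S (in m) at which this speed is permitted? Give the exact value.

T_s = v_R/a_R = (9/4)/5 = 0.4500 s
robot covers v_R·T_r = 2.2500·0.0600 = 0.1350 m before braking
robot covers 2.2500·0.4500 − ½·5.0000·0.4500² = 0.5062 m while stopping
human over T_r+T_s: 2.0000·(0.0600+0.4500) = 1.0200 m
C+Z_d+Z_r = 0.2000+0.0050+0.0150 = 0.2200 m
S_min ≈ 0.1350+0.5062+1.0200+0.2200  ⇒  S_min = 301/160 m

S_min = 301/160 m = 1.8813 m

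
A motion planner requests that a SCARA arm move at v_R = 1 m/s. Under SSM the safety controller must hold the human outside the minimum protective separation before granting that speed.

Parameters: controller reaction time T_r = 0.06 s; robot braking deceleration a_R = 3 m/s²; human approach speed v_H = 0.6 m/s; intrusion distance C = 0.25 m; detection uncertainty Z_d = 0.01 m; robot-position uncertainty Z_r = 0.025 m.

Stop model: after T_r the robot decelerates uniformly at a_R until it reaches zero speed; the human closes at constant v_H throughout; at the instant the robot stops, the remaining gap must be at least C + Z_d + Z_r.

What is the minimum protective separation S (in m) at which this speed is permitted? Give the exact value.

S_min = 2243/3000 m = 0.7477 m

T_s = v_R/a_R = 1/3 = 0.3333 s
robot covers v_R·T_r = 1.0000·0.0600 = 0.0600 m before braking
robot under decel: 1.0000²/(2·3.0000) = 0.1667 m
human over T_r+T_s: 0.6000·(0.0600+0.3333) = 0.2360 m
margins: 0.2500+0.0100+0.0250 = 0.2850 m
S_min ≈ 0.0600+0.1667+0.2360+0.2850  ⇒  S_min = 2243/3000 m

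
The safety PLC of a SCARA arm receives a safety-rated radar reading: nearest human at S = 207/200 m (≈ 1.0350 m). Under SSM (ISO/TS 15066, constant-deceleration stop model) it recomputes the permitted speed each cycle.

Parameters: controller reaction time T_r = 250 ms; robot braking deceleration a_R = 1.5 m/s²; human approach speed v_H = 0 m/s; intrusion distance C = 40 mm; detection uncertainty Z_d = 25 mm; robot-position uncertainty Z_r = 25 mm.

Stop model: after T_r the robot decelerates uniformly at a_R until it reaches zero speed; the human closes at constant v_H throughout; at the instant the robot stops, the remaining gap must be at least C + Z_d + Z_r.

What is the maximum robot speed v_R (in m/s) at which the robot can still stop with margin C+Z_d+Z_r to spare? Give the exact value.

quadratic (1/3)·v² + (1/4)·v + (-189/200) = 0
  disc = (1/4)² − 4·(1/3)·(-189/200) = 529/400 ; √disc = 23/20
  v_R = (−(1/4) + 23/20) / (2·(1/3)) = 27/20 m/s
check:
braking lasts T_s = (27/20)/(3/2) = 0.9000 s
reaction-phase robot travel = 1.3500·0.2500 = 0.3375 m
robot under decel: 1.3500²/(2·1.5000) = 0.6075 m
human over T_r+T_s: 0.0000·(0.2500+0.9000) = 0.0000 m
residual clearance needed = 0.0400+0.0250+0.0250 = 0.0900 m
sum ≈ 0.3375+0.6075+0.0000+0.0900 ≈ 1.0350 m = S ✓

v_R_max = 27/20 m/s = 1.3500 m/s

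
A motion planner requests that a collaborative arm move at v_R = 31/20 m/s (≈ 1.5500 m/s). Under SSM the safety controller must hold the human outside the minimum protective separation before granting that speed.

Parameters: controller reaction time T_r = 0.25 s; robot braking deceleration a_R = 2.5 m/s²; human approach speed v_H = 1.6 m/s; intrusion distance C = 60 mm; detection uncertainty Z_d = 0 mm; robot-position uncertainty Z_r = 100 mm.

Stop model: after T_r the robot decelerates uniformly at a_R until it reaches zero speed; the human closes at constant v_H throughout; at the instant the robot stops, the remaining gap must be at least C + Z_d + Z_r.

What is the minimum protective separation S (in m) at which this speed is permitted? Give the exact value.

stop time T_s = (31/20)/(5/2) = 0.6200 s
robot covers v_R·T_r = 1.5500·0.2500 = 0.3875 m before braking
braking distance = 1.5500²/(2·2.5000) = 0.4805 m
person approaches 1.6000·(0.2500+0.6200) = 1.3920 m
C+Z_d+Z_r = 0.0600+0.0000+0.1000 = 0.1600 m
S_min ≈ 0.3875+0.4805+1.3920+0.1600  ⇒  S_min = 121/50 m

S_min = 121/50 m = 2.4200 m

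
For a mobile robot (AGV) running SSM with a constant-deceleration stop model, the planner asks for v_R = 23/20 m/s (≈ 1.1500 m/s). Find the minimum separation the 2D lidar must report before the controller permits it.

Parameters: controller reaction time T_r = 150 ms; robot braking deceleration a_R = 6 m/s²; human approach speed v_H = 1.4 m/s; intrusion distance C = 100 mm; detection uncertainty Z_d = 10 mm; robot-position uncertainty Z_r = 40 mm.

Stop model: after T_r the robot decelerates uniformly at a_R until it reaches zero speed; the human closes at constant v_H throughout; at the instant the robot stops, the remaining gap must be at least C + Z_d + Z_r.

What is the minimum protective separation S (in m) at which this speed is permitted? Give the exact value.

S_min = 4373/4800 m = 0.9110 m

T_s = v_R/a_R = (23/20)/6 = 0.1917 s
robot covers v_R·T_r = 1.1500·0.1500 = 0.1725 m before braking
robot under decel: 1.1500²/(2·6.0000) = 0.1102 m
person approaches 1.4000·(0.1500+0.1917) = 0.4783 m
residual clearance needed = 0.1000+0.0100+0.0400 = 0.1500 m
S_min ≈ 0.1725+0.1102+0.4783+0.1500  ⇒  S_min = 4373/4800 m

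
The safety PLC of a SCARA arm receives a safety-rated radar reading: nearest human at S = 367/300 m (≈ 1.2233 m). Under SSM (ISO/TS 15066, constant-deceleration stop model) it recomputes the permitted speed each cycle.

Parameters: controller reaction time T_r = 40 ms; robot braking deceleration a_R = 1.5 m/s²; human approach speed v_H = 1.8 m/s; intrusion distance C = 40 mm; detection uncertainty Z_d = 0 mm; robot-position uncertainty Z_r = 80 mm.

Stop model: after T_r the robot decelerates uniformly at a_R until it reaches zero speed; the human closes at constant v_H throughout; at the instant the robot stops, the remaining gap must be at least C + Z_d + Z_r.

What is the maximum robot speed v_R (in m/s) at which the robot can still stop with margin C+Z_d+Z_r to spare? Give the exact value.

v_R_max = 7/10 m/s = 0.7000 m/s

at the boundary: (1/3)·v² + (31/25)·v + (-1547/1500) = 0
  disc = (31/25)² − 4·(1/3)·(-1547/1500) = 16384/5625 ; √disc = 128/75
  v_R = (−(31/25) + 128/75) / (2·(1/3)) = 7/10 m/s
check:
braking lasts T_s = (7/10)/(3/2) = 0.4667 s
reaction-phase robot travel = 0.7000·0.0400 = 0.0280 m
braking distance = 0.7000²/(2·1.5000) = 0.1633 m
human over T_r+T_s: 1.8000·(0.0400+0.4667) = 0.9120 m
C+Z_d+Z_r = 0.0400+0.0000+0.0800 = 0.1200 m
sum ≈ 0.0280+0.1633+0.9120+0.1200 ≈ 1.2233 m = S ✓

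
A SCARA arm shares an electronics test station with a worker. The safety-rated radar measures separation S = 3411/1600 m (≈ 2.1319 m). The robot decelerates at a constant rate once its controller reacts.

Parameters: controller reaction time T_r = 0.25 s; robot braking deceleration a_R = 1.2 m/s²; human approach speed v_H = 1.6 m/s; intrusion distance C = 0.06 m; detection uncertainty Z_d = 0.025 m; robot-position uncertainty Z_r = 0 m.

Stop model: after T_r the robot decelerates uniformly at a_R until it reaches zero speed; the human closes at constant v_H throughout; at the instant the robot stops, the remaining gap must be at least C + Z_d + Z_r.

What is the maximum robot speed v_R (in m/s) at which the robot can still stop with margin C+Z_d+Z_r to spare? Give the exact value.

v_R_max = 17/20 m/s = 0.8500 m/s

collect terms ⇒ (5/12)·v_R² + (19/12)·v_R + (-527/320) = 0
  disc = (19/12)² − 4·(5/12)·(-527/320) = 3025/576 ; √disc = 55/24
  v_R = (−(19/12) + 55/24) / (2·(5/12)) = 17/20 m/s
check:
stop time T_s = (17/20)/(6/5) = 0.7083 s
robot in T_r: 0.8500·0.2500 = 0.2125 m
robot under decel: 0.8500²/(2·1.2000) = 0.3010 m
human closes 1.6000·0.9583 = 1.5333 m
C+Z_d+Z_r = 0.0600+0.0250+0.0000 = 0.0850 m
sum ≈ 0.2125+0.3010+1.5333+0.0850 ≈ 2.1319 m = S ✓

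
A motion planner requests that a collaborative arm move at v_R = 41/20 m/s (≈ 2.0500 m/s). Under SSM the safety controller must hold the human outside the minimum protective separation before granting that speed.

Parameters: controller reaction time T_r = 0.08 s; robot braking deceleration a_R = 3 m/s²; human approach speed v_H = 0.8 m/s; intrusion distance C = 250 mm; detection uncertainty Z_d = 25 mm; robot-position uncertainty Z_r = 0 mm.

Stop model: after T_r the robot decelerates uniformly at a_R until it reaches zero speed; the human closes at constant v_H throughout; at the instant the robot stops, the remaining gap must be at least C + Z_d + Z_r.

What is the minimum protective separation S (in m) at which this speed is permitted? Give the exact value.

S_min = 21001/12000 m = 1.7501 m

T_s = v_R/a_R = (41/20)/3 = 0.6833 s
robot in T_r: 2.0500·0.0800 = 0.1640 m
braking distance = 2.0500²/(2·3.0000) = 0.7004 m
human over T_r+T_s: 0.8000·(0.0800+0.6833) = 0.6107 m
C+Z_d+Z_r = 0.2500+0.0250+0.0000 = 0.2750 m
S_min ≈ 0.1640+0.7004+0.6107+0.2750  ⇒  S_min = 21001/12000 m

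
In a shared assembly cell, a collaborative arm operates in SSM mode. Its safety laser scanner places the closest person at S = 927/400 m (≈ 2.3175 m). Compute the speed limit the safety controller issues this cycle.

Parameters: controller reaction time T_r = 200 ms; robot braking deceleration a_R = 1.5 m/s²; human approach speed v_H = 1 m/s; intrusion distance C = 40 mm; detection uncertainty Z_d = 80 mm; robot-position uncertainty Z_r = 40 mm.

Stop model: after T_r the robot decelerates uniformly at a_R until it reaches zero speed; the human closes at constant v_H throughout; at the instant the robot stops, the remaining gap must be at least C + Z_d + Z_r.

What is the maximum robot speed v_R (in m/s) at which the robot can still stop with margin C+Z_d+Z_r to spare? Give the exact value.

v_R_max = 29/20 m/s = 1.4500 m/s

collect terms ⇒ (1/3)·v_R² + (13/15)·v_R + (-783/400) = 0
  disc = (13/15)² − 4·(1/3)·(-783/400) = 121/36 ; √disc = 11/6
  v_R = (−(13/15) + 11/6) / (2·(1/3)) = 29/20 m/s
check:
stop time T_s = (29/20)/(3/2) = 0.9667 s
reaction-phase robot travel = 1.4500·0.2000 = 0.2900 m
robot covers 1.4500·0.9667 − ½·1.5000·0.9667² = 0.7008 m while stopping
human closes 1.0000·1.1667 = 1.1667 m
C+Z_d+Z_r = 0.0400+0.0800+0.0400 = 0.1600 m
sum ≈ 0.2900+0.7008+1.1667+0.1600 ≈ 2.3175 m = S ✓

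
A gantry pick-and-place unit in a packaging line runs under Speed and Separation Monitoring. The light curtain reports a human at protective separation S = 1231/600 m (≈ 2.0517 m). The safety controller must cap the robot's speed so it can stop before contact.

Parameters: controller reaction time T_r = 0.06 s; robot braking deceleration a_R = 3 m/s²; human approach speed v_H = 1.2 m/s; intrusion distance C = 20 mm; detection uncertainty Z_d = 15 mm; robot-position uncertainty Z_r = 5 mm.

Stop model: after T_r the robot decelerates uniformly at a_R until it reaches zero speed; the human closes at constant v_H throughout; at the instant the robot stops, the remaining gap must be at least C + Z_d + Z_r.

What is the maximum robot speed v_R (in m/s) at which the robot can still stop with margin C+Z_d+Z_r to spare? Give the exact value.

quadratic (1/6)·v² + (23/50)·v + (-5819/3000) = 0
  disc = (23/50)² − 4·(1/6)·(-5819/3000) = 8464/5625 ; √disc = 92/75
  v_R = (−(23/50) + 92/75) / (2·(1/6)) = 23/10 m/s
check:
stop time T_s = (23/10)/3 = 0.7667 s
robot covers v_R·T_r = 2.3000·0.0600 = 0.1380 m before braking
braking distance = 2.3000²/(2·3.0000) = 0.8817 m
human closes 1.2000·0.8267 = 0.9920 m
residual clearance needed = 0.0200+0.0150+0.0050 = 0.0400 m
sum ≈ 0.1380+0.8817+0.9920+0.0400 ≈ 2.0517 m = S ✓

v_R_max = 23/10 m/s = 2.3000 m/s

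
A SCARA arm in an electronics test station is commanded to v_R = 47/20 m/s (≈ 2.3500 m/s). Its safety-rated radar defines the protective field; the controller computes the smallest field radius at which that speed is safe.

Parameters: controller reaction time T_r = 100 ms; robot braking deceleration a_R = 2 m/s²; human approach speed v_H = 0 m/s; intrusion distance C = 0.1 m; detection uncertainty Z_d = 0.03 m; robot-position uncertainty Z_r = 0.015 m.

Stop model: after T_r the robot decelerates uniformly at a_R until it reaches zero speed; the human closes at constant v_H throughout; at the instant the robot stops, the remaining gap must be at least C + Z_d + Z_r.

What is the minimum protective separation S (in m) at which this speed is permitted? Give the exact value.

S_min = 2817/1600 m = 1.7606 m

stop time T_s = (47/20)/2 = 1.1750 s
robot covers v_R·T_r = 2.3500·0.1000 = 0.2350 m before braking
robot covers 2.3500·1.1750 − ½·2.0000·1.1750² = 1.3806 m while stopping
human over T_r+T_s: 0.0000·(0.1000+1.1750) = 0.0000 m
margins: 0.1000+0.0300+0.0150 = 0.1450 m
S_min ≈ 0.2350+1.3806+0.0000+0.1450  ⇒  S_min = 2817/1600 m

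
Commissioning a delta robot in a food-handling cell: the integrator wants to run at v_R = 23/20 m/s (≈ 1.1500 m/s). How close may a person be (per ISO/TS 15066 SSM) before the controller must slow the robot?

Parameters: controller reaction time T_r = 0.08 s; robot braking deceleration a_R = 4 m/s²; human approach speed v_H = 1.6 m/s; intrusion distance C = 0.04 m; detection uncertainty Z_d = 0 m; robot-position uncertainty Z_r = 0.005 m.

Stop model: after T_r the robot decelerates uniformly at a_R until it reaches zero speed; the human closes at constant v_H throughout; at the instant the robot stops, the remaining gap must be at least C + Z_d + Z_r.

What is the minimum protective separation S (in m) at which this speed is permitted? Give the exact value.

S_min = 2849/3200 m = 0.8903 m

stop time T_s = (23/20)/4 = 0.2875 s
reaction-phase robot travel = 1.1500·0.0800 = 0.0920 m
robot under decel: 1.1500²/(2·4.0000) = 0.1653 m
human over T_r+T_s: 1.6000·(0.0800+0.2875) = 0.5880 m
margins: 0.0400+0.0000+0.0050 = 0.0450 m
S_min ≈ 0.0920+0.1653+0.5880+0.0450  ⇒  S_min = 2849/3200 m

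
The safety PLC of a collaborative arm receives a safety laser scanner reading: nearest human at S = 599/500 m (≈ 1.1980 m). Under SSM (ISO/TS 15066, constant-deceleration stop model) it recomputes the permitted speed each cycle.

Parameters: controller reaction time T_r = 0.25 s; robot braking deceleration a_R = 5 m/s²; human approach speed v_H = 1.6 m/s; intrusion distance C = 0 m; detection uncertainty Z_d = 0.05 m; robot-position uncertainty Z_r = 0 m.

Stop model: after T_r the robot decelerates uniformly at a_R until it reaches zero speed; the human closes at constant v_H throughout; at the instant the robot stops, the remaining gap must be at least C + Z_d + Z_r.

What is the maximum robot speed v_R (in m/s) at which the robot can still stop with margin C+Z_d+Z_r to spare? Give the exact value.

v_R_max = 11/10 m/s = 1.1000 m/s

at the boundary: (1/10)·v² + (57/100)·v + (-187/250) = 0
  disc = (57/100)² − 4·(1/10)·(-187/250) = 6241/10000 ; √disc = 79/100
  v_R = (−(57/100) + 79/100) / (2·(1/10)) = 11/10 m/s
check:
braking lasts T_s = (11/10)/5 = 0.2200 s
reaction-phase robot travel = 1.1000·0.2500 = 0.2750 m
robot under decel: 1.1000²/(2·5.0000) = 0.1210 m
person approaches 1.6000·(0.2500+0.2200) = 0.7520 m
margins: 0.0000+0.0500+0.0000 = 0.0500 m
sum ≈ 0.2750+0.1210+0.7520+0.0500 ≈ 1.1980 m = S ✓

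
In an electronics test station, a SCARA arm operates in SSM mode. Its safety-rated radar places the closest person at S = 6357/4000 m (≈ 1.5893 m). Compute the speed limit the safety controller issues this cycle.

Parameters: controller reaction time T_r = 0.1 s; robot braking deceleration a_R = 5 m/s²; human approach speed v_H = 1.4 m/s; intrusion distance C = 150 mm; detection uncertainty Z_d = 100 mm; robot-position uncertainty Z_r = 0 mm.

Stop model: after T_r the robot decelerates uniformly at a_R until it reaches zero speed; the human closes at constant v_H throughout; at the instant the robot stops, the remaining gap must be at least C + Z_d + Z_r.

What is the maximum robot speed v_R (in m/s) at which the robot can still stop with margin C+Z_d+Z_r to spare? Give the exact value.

at the boundary: (1/10)·v² + (19/50)·v + (-4797/4000) = 0
  disc = (19/50)² − 4·(1/10)·(-4797/4000) = 6241/10000 ; √disc = 79/100
  v_R = (−(19/50) + 79/100) / (2·(1/10)) = 41/20 m/s
check:
braking lasts T_s = (41/20)/5 = 0.4100 s
reaction-phase robot travel = 2.0500·0.1000 = 0.2050 m
braking distance = 2.0500²/(2·5.0000) = 0.4203 m
human closes 1.4000·0.5100 = 0.7140 m
margins: 0.1500+0.1000+0.0000 = 0.2500 m
sum ≈ 0.2050+0.4203+0.7140+0.2500 ≈ 1.5893 m = S ✓

v_R_max = 41/20 m/s = 2.0500 m/s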